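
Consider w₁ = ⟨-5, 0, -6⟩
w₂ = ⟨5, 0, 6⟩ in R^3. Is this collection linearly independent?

linearly dependent

Place the vectors as rows of a 2×3 matrix and reduce to echelon form.
The reduction yields 1 nonzero row, so the rank is 1.
Since rank 1 < 2, the set is linearly dependent.
Indeed w₁ + w₂ = 0.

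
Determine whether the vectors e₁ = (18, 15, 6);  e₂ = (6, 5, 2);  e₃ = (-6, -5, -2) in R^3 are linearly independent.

linearly dependent

One vector is a scalar multiple of another, so the set is dependent.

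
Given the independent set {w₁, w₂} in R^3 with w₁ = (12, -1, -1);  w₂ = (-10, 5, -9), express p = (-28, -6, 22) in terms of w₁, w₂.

Solve the system with w₁, w₂ as columns and p as the right-hand side.
Row-reducing the augmented matrix gives the unique coefficients (c₁, c₂) = (-4, -2).

p = -4w₁ - 2w₂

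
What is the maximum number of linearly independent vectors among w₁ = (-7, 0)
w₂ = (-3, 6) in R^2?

Form the matrix with w₁, w₂ as columns and reduce.
The echelon form has 2 nonzero rows, so the rank is 2.

2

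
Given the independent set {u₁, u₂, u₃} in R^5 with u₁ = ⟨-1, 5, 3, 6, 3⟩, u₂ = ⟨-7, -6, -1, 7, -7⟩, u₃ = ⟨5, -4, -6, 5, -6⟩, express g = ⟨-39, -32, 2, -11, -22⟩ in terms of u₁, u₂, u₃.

Write g = α₁u₁ + … + α₃u₃ and equate components.
The system has the unique solution (α₁, α₂, α₃) = (-4, 4, -3).

g = -4u₁ + 4u₂ - 3u₃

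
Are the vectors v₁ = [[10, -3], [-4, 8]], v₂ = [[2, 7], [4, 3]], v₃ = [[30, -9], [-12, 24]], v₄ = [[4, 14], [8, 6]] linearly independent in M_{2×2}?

linearly dependent

Take coordinates with respect to the standard basis {E₁₁, E₁₂, E₂₁, E₂₂}.
One vector is a scalar multiple of another, so the set is dependent.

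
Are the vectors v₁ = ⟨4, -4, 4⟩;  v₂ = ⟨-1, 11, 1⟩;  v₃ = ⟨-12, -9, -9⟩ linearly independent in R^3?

linearly independent

Place the vectors as rows of a 3×3 matrix and reduce to echelon form.
The reduction yields 3 nonzero rows, so the rank is 3.
Since rank = 3 (the number of vectors), the set is linearly independent.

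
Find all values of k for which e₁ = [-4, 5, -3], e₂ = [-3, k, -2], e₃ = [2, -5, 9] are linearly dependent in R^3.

The vectors are dependent exactly when the determinant of the matrix with rows e₁, e₂, e₃ vanishes.
Expanding, det = 110 - 30*k.
This vanishes exactly when k = 11/3.

k = 11/3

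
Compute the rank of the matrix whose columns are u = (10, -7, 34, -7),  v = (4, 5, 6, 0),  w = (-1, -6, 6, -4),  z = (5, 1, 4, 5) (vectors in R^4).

rank 3

Row-reduce the 4×4 matrix with these as rows.
There are 3 pivot columns, so rank = 3.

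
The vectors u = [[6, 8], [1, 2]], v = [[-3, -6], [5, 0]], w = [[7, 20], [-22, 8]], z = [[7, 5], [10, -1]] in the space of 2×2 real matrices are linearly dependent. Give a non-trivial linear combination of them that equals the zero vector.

Take coordinates with respect to {E₁₁, E₁₂, E₂₁, E₂₂}.
Write the vectors as columns of a matrix and find a nonzero vector in its null space.
One solution (up to scaling) is (3, -1, -1, -2).

3u - v - w - 2z = 0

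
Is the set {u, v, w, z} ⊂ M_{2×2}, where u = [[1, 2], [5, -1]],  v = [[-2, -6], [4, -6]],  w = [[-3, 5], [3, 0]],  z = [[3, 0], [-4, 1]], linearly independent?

linearly independent

Write each element as a coordinate vector in ℝ⁴ using {E₁₁, E₁₂, E₂₁, E₂₂}.
Row-reduce the matrix whose columns are u, v, w, z.
The reduction yields 4 nonzero rows, so the rank is 4.
Since rank = 4 (the number of vectors), the set is linearly independent.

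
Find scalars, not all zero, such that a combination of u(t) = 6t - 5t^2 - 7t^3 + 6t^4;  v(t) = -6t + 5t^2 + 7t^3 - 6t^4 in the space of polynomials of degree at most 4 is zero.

u + v = 0

Pass to coordinate vectors relative to the basis {1, t, …, t^4}.
Solve the homogeneous system with u, v as columns by row-reducing the coefficient matrix.
The free variable yields coefficients (1, 1) (any nonzero multiple also works).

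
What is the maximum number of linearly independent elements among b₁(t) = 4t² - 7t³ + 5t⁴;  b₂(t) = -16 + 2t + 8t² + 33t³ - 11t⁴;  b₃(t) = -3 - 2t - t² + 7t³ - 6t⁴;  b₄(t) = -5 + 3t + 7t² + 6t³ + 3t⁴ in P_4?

Represent each element by its coordinate vector in ℝ⁵.
Row-reduce the 4×5 matrix with these as rows.
Exactly 3 pivots survive; hence the rank is 3.

3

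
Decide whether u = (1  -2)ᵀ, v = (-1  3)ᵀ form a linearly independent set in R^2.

Place the vectors as rows of a 2×2 matrix and reduce to echelon form.
The reduction yields 2 nonzero rows, so the rank is 2.
Since rank = 2 (the number of vectors), the set is linearly independent.

linearly independent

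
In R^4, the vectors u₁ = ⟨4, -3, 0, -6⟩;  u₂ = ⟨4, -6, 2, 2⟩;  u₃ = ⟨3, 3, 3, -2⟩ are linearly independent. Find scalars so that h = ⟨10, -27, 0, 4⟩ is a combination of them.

Write h = α₁u₁ + … + α₃u₃ and equate components.
Row-reducing the augmented matrix gives the unique coefficients (α₁, α₂, α₃) = (1, 3, -2).

h = u₁ + 3u₂ - 2u₃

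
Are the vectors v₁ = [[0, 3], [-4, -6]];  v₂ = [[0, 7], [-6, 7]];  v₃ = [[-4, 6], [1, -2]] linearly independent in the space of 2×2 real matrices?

linearly independent

Take coordinates with respect to the standard basis {E₁₁, E₁₂, E₂₁, E₂₂}.
Row-reduce the matrix whose columns are v₁, v₂, v₃.
The reduction yields 3 nonzero rows, so the rank is 3.
Since rank = 3 (the number of vectors), the set is linearly independent.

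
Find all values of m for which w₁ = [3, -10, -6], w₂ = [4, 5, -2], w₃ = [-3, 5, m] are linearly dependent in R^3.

m = 48/11

The vectors are dependent exactly when the determinant of the matrix with rows w₁, w₂, w₃ vanishes.
The determinant works out to 55*m - 240.
This vanishes exactly when m = 48/11.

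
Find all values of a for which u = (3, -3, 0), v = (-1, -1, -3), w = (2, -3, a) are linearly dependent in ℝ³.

The vectors are dependent exactly when the determinant of the matrix with rows u, v, w vanishes.
Cofactor expansion gives det = -6*a - 9.
This vanishes exactly when a = -3/2.

a = -3/2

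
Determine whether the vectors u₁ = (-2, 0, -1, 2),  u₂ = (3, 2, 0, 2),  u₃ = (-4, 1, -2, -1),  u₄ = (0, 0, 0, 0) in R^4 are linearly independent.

linearly dependent

One of the vectors is the zero vector, so the set is linearly dependent.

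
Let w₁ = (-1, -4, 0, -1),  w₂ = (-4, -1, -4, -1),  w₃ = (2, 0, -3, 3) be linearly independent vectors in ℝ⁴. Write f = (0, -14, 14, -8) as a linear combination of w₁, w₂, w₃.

f = 4w₁ - 2w₂ - 2w₃

Set up the augmented matrix [w₁ | w₂ | w₃ | f] and row-reduce.
Back-substitution yields (α₁, α₂, α₃) = (4, -2, -2).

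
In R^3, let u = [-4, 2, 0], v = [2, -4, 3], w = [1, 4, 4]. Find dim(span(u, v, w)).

Put the 3×3 matrix [u|v|w] into echelon form.
The echelon form has 3 nonzero rows, so the rank is 3.

3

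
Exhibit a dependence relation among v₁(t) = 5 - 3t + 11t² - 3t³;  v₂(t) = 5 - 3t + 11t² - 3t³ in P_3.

Write each element as a vector in ℝ⁴ using {1, t, …, t³}.
Solve the homogeneous system with v₁, v₂ as columns by row-reducing the coefficient matrix.
The free variable yields coefficients (1, -1) (any nonzero multiple also works).

v₁ - v₂ = 0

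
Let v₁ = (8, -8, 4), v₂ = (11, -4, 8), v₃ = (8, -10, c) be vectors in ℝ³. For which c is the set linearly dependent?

c = 23/7

Place the vectors as rows of a 3×3 matrix; dependence ⇔ determinant zero.
The determinant works out to 56*c - 184.
Solving 56*c - 184 = 0 yields c = 23/7.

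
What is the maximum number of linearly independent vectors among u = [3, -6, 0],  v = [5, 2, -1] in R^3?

Put the 3×2 matrix [u|v] into echelon form.
Reduction leaves 2 leading entries, giving rank 2.

2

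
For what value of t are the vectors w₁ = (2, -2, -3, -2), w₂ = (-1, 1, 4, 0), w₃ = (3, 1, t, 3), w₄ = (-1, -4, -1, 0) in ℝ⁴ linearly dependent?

t = -31/2

Dependence holds iff the 4×4 matrix [w₁ w₂ w₃ w₄] is singular.
Expanding, det = -10*t - 155.
Solving -10*t - 155 = 0 yields t = -31/2.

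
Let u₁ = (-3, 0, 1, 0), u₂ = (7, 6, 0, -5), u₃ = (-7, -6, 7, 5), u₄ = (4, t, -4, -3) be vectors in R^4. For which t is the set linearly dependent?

The vectors are dependent exactly when the determinant of the matrix with rows u₁, u₂, u₃, u₄ vanishes.
Expanding, det = 378 - 105*t.
This vanishes exactly when t = 18/5.

t = 18/5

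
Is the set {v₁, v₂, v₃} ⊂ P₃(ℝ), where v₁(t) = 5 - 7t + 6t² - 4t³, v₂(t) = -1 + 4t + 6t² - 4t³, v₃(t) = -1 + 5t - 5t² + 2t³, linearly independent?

linearly independent

Take coordinates with respect to the standard basis {1, t, …, t³}.
Row-reduce the matrix whose columns are v₁, v₂, v₃.
The reduction yields 3 nonzero rows, so the rank is 3.
Since rank = 3 (the number of vectors), the set is linearly independent.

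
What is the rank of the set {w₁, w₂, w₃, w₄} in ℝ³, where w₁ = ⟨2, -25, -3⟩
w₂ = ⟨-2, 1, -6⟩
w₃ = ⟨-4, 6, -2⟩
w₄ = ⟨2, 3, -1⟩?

rank 3

Row-reduce the 4×3 matrix with these as rows.
The echelon form has 3 nonzero rows, so the rank is 3.
(With 4 elements in a 3-dimensional space the rank is at most 3.)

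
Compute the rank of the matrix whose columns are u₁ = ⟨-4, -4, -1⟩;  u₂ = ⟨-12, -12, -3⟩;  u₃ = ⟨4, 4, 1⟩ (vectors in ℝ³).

Form the matrix with u₁, u₂, u₃ as columns and reduce.
Reduction leaves 1 leading entry, giving rank 1.

1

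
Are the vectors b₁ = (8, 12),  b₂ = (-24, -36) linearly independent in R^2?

Row-reduce the matrix whose columns are b₁, b₂.
The reduction yields 1 nonzero row, so the rank is 1.
Since rank 1 < 2, the set is linearly dependent.

linearly dependent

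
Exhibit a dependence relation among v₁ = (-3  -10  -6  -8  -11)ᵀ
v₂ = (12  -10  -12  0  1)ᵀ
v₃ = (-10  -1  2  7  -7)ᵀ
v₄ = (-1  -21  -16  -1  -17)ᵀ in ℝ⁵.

v₁ + v₂ + v₃ - v₄ = 0

Set up α₁v₁ + … + α₄v₄ = 0 and solve the homogeneous system.
The free variable yields coefficients (1, 1, 1, -1) (any nonzero multiple also works).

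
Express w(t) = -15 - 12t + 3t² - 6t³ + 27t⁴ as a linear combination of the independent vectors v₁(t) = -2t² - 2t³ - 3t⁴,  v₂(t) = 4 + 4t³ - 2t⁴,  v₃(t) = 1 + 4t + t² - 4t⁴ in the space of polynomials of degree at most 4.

Work in coordinates with respect to the standard basis {1, t, …, t⁴}.
Solve the system with v₁, v₂, v₃ as columns and w as the right-hand side.
Row-reducing the augmented matrix gives the unique coefficients (a₁, a₂, a₃) = (-3, -3, -3).

w = -3v₁ - 3v₂ - 3v₃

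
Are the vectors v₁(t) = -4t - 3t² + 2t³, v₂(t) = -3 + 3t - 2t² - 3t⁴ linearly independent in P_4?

linearly independent

Write each element as a coordinate vector in ℝ⁵ using {1, t, …, t⁴}.
Row-reduce the matrix whose columns are v₁, v₂.
The reduction yields 2 nonzero rows, so the rank is 2.
Since rank = 2 (the number of vectors), the set is linearly independent.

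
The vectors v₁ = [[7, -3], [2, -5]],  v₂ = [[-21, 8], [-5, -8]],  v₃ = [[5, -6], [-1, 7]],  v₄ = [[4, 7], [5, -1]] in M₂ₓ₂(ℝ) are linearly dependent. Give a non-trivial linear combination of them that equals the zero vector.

v₁ + v₂ + 2v₃ + v₄ = 0

Take coordinates with respect to {E₁₁, E₁₂, E₂₁, E₂₂}.
Write the vectors as columns of a matrix and find a nonzero vector in its null space.
One solution (up to scaling) is (1, 1, 2, 1).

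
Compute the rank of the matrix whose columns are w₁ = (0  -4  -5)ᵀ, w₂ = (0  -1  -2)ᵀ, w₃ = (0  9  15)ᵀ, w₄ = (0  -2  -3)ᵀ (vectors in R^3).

rank 2

Form the matrix with w₁, w₂, w₃, w₄ as columns and reduce.
The echelon form has 2 nonzero rows, so the rank is 2.
(With 4 elements in a 3-dimensional space the rank is at most 3.)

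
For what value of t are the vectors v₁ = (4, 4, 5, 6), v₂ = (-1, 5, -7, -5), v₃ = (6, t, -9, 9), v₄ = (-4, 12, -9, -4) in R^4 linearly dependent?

The set is linearly dependent precisely when det[v₁; v₂; v₃; v₄] = 0.
The determinant works out to 102*t - 5100.
Setting this to zero gives t = 50.

t = 50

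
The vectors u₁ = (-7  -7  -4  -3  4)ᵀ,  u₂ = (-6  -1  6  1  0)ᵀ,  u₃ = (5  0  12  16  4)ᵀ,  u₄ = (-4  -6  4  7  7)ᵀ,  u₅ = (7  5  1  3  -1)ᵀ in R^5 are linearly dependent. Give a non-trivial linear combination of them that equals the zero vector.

3u₁ + u₂ + u₃ - 2u₄ + 2u₅ = 0

Write the vectors as columns of a matrix and find a nonzero vector in its null space.
The free variable yields coefficients (3, 1, 1, -2, 2) (any nonzero multiple also works).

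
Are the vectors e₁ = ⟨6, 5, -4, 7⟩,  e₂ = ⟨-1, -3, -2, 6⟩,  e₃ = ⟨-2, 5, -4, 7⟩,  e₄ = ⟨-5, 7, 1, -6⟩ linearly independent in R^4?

linearly independent

Place the vectors as rows of a 4×4 matrix and reduce to echelon form.
The reduction yields 4 nonzero rows, so the rank is 4.
Since rank = 4 (the number of vectors), the set is linearly independent.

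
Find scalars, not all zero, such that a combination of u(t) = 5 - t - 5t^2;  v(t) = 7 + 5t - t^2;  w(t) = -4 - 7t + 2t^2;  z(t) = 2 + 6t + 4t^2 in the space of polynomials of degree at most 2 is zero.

Pass to coordinate vectors relative to the basis {1, t, t^2}.
Write the vectors as columns of a matrix and find a nonzero vector in its null space.
One solution (up to scaling) is (1, -1, 0, 1).

u - v + z = 0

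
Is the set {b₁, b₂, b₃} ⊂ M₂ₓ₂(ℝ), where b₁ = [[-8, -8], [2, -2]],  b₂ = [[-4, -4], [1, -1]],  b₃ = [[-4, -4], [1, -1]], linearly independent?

linearly dependent

Write each element as a coordinate vector in ℝ⁴ using {E₁₁, E₁₂, E₂₁, E₂₂}.
Two of the vectors are equal, giving an immediate dependence.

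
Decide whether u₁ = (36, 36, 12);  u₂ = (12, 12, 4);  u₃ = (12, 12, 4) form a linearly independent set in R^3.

Place the vectors as rows of a 3×3 matrix and reduce to echelon form.
The reduction yields 1 nonzero row, so the rank is 1.
Since rank 1 < 3, the set is linearly dependent.
Indeed u₁ - 3u₂ = 0.

linearly dependent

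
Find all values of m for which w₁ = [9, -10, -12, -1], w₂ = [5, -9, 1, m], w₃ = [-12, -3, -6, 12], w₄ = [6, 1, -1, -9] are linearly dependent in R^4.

m = 14

The set is linearly dependent precisely when det[w₁; w₂; w₃; w₄] = 0.
Expanding, det = 489*m - 6846.
Solving 489*m - 6846 = 0 yields m = 14.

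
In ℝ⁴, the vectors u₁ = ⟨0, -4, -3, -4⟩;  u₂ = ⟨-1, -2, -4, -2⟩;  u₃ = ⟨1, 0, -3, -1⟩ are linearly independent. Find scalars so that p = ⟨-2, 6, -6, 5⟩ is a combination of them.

p = -3u₁ + 3u₂ + u₃

Write p = α₁u₁ + … + α₃u₃ and equate components.
The system has the unique solution (α₁, α₂, α₃) = (-3, 3, 1).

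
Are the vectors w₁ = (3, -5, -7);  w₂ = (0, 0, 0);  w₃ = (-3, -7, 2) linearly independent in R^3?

linearly dependent

One of the vectors is the zero vector, so the set is linearly dependent.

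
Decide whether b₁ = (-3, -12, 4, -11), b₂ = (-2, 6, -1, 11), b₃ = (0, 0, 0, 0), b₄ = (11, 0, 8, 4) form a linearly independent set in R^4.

One of the vectors is the zero vector, so the set is linearly dependent.

linearly dependent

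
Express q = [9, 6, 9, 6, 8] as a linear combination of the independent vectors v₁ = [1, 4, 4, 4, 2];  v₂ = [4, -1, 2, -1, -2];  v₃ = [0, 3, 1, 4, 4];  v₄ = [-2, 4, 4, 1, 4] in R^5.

Solve the system with v₁, v₂, v₃, v₄ as columns and q as the right-hand side.
Row-reducing the augmented matrix gives the unique coefficients (α₁, …, α₄) = (-1, 3, 3, 1).

q = -v₁ + 3v₂ + 3v₃ + v₄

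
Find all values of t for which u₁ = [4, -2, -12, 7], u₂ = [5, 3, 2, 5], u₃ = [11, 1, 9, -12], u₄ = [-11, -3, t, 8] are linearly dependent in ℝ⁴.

The vectors are dependent exactly when the determinant of the matrix with rows u₁, u₂, u₃, u₄ vanishes.
The determinant works out to 590*t + 6372.
This vanishes exactly when t = -54/5.

t = -54/5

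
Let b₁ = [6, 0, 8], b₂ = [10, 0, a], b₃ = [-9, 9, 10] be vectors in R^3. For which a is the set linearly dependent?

a = 40/3

Dependence holds iff the 3×3 matrix [b₁ b₂ b₃] is singular.
The determinant works out to 720 - 54*a.
This vanishes exactly when a = 40/3.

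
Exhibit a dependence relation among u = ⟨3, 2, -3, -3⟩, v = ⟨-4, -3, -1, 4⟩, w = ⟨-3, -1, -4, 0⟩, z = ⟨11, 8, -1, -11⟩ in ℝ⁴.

Write the vectors as columns of a matrix and find a nonzero vector in its null space.
The free variable yields coefficients (1, -2, 0, -1) (any nonzero multiple also works).

u - 2v - z = 0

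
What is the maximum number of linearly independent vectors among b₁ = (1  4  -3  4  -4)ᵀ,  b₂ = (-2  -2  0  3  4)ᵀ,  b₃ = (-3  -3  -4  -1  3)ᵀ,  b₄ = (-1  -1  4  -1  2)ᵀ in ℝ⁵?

4

Put the 5×4 matrix [b₁|b₂|b₃|b₄] into echelon form.
Exactly 4 pivots survive; hence the rank is 4.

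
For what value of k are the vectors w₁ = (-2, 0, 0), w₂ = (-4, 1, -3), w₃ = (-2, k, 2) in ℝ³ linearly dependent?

k = -2/3

The set is linearly dependent precisely when det[w₁; w₂; w₃] = 0.
Expanding, det = -6*k - 4.
Setting this to zero gives k = -2/3.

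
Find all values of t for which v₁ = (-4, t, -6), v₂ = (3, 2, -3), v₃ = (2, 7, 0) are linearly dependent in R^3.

t = -31

Place the vectors as rows of a 3×3 matrix; dependence ⇔ determinant zero.
The determinant works out to -6*t - 186.
Solving -6*t - 186 = 0 yields t = -31.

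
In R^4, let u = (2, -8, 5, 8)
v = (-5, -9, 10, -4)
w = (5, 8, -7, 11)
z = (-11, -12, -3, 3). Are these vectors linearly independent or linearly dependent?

Place the vectors as rows of a 4×4 matrix and reduce to echelon form.
The reduction yields 4 nonzero rows, so the rank is 4.
Since rank = 4 (the number of vectors), the set is linearly independent.

linearly independent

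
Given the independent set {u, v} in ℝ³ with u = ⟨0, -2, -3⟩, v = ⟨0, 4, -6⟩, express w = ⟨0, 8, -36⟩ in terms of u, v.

w = 4u + 4v

Set up the augmented matrix [u | v | w] and row-reduce.
Back-substitution yields (c₁, c₂) = (4, 4).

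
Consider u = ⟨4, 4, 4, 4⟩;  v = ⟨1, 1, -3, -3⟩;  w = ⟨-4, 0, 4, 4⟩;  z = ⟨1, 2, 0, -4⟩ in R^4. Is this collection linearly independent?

linearly independent

Form the 4×4 matrix with these as columns; its determinant is -256.
A nonzero determinant means the columns are linearly independent.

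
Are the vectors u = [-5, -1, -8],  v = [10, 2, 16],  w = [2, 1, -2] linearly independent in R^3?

The matrix [u|v|w] has determinant 0.
A zero determinant means the columns are linearly dependent.
Indeed 2u + v = 0.

linearly dependent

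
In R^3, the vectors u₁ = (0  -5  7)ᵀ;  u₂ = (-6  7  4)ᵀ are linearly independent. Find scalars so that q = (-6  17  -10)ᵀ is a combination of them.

q = -2u₁ + u₂

Set up the augmented matrix [u₁ | u₂ | q] and row-reduce.
Back-substitution yields (α₁, α₂) = (-2, 1).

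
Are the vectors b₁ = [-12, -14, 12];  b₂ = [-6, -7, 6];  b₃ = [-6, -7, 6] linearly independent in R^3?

linearly dependent

The matrix [b₁|b₂|b₃] has determinant 0.
A zero determinant means the columns are linearly dependent.
Indeed b₁ - 2b₂ = 0.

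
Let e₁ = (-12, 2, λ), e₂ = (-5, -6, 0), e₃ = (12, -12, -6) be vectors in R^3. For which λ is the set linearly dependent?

λ = 41/11

The vectors are dependent exactly when the determinant of the matrix with rows e₁, e₂, e₃ vanishes.
Expanding, det = 132*λ - 492.
Solving 132*λ - 492 = 0 yields λ = 41/11.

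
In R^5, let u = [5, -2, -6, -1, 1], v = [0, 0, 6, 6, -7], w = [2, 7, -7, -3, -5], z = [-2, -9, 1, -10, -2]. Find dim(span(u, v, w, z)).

4

Form the matrix with u, v, w, z as columns and reduce.
Reduction leaves 4 leading entries, giving rank 4.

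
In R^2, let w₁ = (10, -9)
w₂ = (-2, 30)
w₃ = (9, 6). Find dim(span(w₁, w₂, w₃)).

Apply Gaussian elimination to the matrix whose rows are w₁, w₂, w₃.
Exactly 2 pivots survive; hence the rank is 2.
(With 3 elements in a 2-dimensional space the rank is at most 2.)

2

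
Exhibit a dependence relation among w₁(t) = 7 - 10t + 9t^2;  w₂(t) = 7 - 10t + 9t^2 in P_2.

Write each element as a vector in ℝ³ using {1, t, t^2}.
Row-reduce the matrix with w₁, w₂ as columns; the null space gives the coefficients.
A generator of the null space is (1, -1).

w₁ - w₂ = 0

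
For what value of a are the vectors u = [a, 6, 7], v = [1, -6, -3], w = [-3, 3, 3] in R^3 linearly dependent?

Dependence holds iff the 3×3 matrix [u v w] is singular.
The determinant works out to -9*a - 69.
Solving -9*a - 69 = 0 yields a = -23/3.

a = -23/3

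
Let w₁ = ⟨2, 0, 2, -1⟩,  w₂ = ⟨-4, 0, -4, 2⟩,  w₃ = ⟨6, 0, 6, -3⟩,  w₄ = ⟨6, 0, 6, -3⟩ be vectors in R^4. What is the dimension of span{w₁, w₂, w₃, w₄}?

Apply Gaussian elimination to the matrix whose rows are w₁, w₂, w₃, w₄.
The echelon form has 1 nonzero row, so the rank is 1.

1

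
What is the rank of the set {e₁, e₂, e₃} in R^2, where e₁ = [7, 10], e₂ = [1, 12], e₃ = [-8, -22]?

Form the matrix with e₁, e₂, e₃ as columns and reduce.
Exactly 2 pivots survive; hence the rank is 2.
(With 3 elements in a 2-dimensional space the rank is at most 2.)

rank 2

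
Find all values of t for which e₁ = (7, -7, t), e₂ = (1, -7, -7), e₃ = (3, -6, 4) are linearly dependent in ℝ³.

The vectors are dependent exactly when the determinant of the matrix with rows e₁, e₂, e₃ vanishes.
The determinant works out to 15*t - 315.
This vanishes exactly when t = 21.

t = 21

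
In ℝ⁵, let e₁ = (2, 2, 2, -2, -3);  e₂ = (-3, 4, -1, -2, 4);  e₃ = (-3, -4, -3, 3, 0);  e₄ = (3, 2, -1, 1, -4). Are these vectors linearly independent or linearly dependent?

linearly independent

Row-reduce the matrix whose columns are e₁, e₂, e₃, e₄.
The reduction yields 4 nonzero rows, so the rank is 4.
Since rank = 4 (the number of vectors), the set is linearly independent.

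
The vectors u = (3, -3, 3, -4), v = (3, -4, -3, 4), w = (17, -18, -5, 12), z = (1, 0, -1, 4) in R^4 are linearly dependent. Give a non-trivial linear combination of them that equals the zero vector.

Set up α₁u + … + α₄z = 0 and solve the homogeneous system.
The free variable yields coefficients (2, 3, -1, 2) (any nonzero multiple also works).

2u + 3v - w + 2z = 0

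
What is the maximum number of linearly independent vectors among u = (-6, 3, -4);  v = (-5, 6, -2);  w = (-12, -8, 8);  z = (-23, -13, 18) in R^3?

3

Apply Gaussian elimination to the matrix whose rows are u, v, w, z.
The echelon form has 3 nonzero rows, so the rank is 3.
(With 4 elements in a 3-dimensional space the rank is at most 3.)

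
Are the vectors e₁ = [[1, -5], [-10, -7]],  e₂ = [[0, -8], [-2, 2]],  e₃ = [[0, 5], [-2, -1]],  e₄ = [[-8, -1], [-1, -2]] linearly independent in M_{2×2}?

Take coordinates with respect to the standard basis {E₁₁, E₁₂, E₂₁, E₂₂}.
Row-reduce the matrix whose columns are e₁, e₂, e₃, e₄.
The reduction yields 4 nonzero rows, so the rank is 4.
Since rank = 4 (the number of vectors), the set is linearly independent.

linearly independent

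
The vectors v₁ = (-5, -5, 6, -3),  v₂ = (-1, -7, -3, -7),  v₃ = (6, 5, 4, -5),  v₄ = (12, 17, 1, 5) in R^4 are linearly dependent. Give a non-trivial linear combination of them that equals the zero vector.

v₁ + v₂ - v₃ + v₄ = 0

Set up α₁v₁ + … + α₄v₄ = 0 and solve the homogeneous system.
The free variable yields coefficients (1, 1, -1, 1) (any nonzero multiple also works).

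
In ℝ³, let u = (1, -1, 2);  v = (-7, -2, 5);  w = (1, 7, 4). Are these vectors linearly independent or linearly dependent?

linearly independent

The matrix [u|v|w] has determinant -170.
A nonzero determinant means the columns are linearly independent.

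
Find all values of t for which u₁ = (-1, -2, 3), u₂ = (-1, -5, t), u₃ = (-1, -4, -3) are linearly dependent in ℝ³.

Place the vectors as rows of a 3×3 matrix; dependence ⇔ determinant zero.
Expanding, det = -2*t - 12.
This vanishes exactly when t = -6.

t = -6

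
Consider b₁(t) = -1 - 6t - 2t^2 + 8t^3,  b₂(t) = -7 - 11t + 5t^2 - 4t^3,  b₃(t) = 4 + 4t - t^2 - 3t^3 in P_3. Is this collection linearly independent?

Take coordinates with respect to the standard basis {1, t, …, t^3}.
Place the vectors as rows of a 3×4 matrix and reduce to echelon form.
The reduction yields 3 nonzero rows, so the rank is 3.
Since rank = 3 (the number of vectors), the set is linearly independent.

linearly independent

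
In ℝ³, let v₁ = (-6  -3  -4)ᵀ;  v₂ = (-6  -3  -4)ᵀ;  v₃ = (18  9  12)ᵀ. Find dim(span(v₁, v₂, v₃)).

1

Form the matrix with v₁, v₂, v₃ as columns and reduce.
The echelon form has 1 nonzero row, so the rank is 1.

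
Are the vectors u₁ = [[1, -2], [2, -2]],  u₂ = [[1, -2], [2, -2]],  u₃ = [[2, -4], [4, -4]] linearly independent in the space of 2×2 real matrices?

Write each element as a coordinate vector in ℝ⁴ using {E₁₁, E₁₂, E₂₁, E₂₂}.
Place the vectors as rows of a 3×4 matrix and reduce to echelon form.
The reduction yields 1 nonzero row, so the rank is 1.
Since rank 1 < 3, the set is linearly dependent.

linearly dependent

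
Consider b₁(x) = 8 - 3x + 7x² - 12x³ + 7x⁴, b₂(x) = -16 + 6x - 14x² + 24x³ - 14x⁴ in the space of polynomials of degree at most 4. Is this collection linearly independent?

linearly dependent

Take coordinates with respect to the standard basis {1, x, …, x⁴}.
Place the vectors as rows of a 2×5 matrix and reduce to echelon form.
The reduction yields 1 nonzero row, so the rank is 1.
Since rank 1 < 2, the set is linearly dependent.
Indeed 2b₁ + b₂ = 0.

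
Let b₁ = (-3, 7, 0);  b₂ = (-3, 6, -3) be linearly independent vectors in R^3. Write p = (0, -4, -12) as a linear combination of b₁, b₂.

Write p = c₁b₁ + c₂b₂ and equate components.
The system has the unique solution (c₁, c₂) = (-4, 4).

p = -4b₁ + 4b₂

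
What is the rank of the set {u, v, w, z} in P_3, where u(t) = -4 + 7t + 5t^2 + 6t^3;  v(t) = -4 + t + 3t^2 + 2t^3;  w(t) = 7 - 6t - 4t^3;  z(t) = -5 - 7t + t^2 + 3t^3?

Represent each element by its coordinate vector in ℝ⁴.
Apply Gaussian elimination to the matrix whose rows are u, v, w, z.
Reduction leaves 4 leading entries, giving rank 4.

rank 4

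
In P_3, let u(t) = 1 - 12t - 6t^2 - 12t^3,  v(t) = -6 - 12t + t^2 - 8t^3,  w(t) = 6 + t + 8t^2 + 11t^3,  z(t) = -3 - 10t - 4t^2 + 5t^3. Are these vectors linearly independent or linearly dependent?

linearly independent

Write each element as a coordinate vector in ℝ⁴ using {1, t, …, t^3}.
Row-reduce the matrix whose columns are u, v, w, z.
The reduction yields 4 nonzero rows, so the rank is 4.
Since rank = 4 (the number of vectors), the set is linearly independent.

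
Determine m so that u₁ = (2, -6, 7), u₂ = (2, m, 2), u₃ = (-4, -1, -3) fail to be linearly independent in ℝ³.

Place the vectors as rows of a 3×3 matrix; dependence ⇔ determinant zero.
Cofactor expansion gives det = 22*m + 2.
Solving 22*m + 2 = 0 yields m = -1/11.

m = -1/11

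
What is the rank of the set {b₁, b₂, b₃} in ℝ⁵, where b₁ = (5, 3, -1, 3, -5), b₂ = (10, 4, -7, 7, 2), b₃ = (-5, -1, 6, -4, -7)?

rank 2

Row-reduce the 3×5 matrix with these as rows.
The echelon form has 2 nonzero rows, so the rank is 2.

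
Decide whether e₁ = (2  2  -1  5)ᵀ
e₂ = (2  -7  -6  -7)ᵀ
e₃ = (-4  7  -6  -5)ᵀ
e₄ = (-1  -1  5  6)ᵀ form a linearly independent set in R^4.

The matrix [e₁|e₂|e₃|e₄] has determinant 1376.
A nonzero determinant means the columns are linearly independent.

linearly independent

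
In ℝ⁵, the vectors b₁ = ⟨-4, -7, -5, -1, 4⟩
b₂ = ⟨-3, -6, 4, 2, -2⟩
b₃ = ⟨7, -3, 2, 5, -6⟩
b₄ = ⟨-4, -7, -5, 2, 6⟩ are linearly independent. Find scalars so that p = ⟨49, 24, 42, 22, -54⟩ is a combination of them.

Since b₁, b₂, b₃, b₄ are independent, the coefficients expressing p are uniquely determined by a linear system.
Back-substitution yields (α₁, …, α₄) = (-4, 1, 4, -2).

p = -4b₁ + b₂ + 4b₃ - 2b₄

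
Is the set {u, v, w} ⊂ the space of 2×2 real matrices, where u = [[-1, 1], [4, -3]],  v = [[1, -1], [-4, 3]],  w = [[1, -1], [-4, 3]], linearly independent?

linearly dependent

Write each element as a coordinate vector in ℝ⁴ using {E₁₁, E₁₂, E₂₁, E₂₂}.
Two of the vectors are equal, giving an immediate dependence.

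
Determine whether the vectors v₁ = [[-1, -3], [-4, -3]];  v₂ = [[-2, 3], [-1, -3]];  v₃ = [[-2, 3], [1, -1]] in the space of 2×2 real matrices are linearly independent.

linearly independent

Take coordinates with respect to the standard basis {E₁₁, E₁₂, E₂₁, E₂₂}.
Row-reduce the matrix whose columns are v₁, v₂, v₃.
The reduction yields 3 nonzero rows, so the rank is 3.
Since rank = 3 (the number of vectors), the set is linearly independent.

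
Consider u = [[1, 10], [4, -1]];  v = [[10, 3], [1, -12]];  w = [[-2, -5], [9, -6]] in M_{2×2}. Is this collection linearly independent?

Take coordinates with respect to the standard basis {E₁₁, E₁₂, E₂₁, E₂₂}.
Place the vectors as rows of a 3×4 matrix and reduce to echelon form.
The reduction yields 3 nonzero rows, so the rank is 3.
Since rank = 3 (the number of vectors), the set is linearly independent.

linearly independent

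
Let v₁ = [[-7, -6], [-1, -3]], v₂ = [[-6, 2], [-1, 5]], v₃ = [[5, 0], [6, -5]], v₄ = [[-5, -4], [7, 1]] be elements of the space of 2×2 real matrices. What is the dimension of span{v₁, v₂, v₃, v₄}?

4

Use coordinates relative to {E₁₁, E₁₂, E₂₁, E₂₂}.
Row-reduce the 4×4 matrix with these as rows.
The echelon form has 4 nonzero rows, so the rank is 4.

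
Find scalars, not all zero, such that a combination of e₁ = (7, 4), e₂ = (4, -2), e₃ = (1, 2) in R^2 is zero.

Write the vectors as columns of a matrix and find a nonzero vector in its null space.
One solution (up to scaling) is (1, -1, -3).

e₁ - e₂ - 3e₃ = 0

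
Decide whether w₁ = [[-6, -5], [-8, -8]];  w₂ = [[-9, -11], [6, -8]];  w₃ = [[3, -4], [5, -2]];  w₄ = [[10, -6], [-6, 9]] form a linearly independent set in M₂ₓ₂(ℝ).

linearly independent

Write each element as a coordinate vector in ℝ⁴ using {E₁₁, E₁₂, E₂₁, E₂₂}.
The matrix [w₁|w₂|w₃|w₄] has determinant -12133.
A nonzero determinant means the columns are linearly independent.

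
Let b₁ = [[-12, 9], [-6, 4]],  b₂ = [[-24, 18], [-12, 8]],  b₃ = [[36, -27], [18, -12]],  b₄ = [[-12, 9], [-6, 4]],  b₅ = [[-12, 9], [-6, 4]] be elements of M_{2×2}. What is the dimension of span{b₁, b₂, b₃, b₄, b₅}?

1

Use coordinates relative to {E₁₁, E₁₂, E₂₁, E₂₂}.
Form the matrix with b₁, b₂, b₃, b₄, b₅ as columns and reduce.
Reduction leaves 1 leading entry, giving rank 1.
(With 5 elements in a 4-dimensional space the rank is at most 4.)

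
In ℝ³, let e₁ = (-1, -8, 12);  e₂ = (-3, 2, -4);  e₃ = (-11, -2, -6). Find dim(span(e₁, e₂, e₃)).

Put the 3×3 matrix [e₁|e₂|e₃] into echelon form.
Exactly 3 pivots survive; hence the rank is 3.

dim = 3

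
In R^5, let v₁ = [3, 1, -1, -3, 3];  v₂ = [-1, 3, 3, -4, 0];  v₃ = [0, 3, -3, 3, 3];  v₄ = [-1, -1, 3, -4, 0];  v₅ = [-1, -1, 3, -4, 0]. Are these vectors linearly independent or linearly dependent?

Two of the vectors are equal, giving an immediate dependence.

linearly dependent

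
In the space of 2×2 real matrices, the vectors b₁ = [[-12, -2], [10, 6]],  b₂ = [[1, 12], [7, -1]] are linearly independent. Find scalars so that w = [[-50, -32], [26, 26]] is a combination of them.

Identify each element with its coordinate vector in ℝ⁴ via {E₁₁, E₁₂, E₂₁, E₂₂}.
Since b₁, b₂ are independent, the coefficients expressing w are uniquely determined by a linear system.
Row-reducing the augmented matrix gives the unique coefficients (a₁, a₂) = (4, -2).

w = 4b₁ - 2b₂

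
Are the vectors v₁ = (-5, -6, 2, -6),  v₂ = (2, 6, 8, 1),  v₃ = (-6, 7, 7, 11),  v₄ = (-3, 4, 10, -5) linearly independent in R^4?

Row-reduce the matrix whose columns are v₁, v₂, v₃, v₄.
The reduction yields 4 nonzero rows, so the rank is 4.
Since rank = 4 (the number of vectors), the set is linearly independent.

linearly independent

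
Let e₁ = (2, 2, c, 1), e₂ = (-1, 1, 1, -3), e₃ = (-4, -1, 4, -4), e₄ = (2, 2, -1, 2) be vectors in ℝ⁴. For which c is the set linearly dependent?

c = -17/12

The set is linearly dependent precisely when det[e₁; e₂; e₃; e₄] = 0.
The determinant works out to 12*c + 17.
This vanishes exactly when c = -17/12.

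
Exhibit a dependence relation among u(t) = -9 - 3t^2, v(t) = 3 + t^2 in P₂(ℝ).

Take coordinates with respect to {1, t, t^2}.
Set up α₁u + α₂v = 0 and solve the homogeneous system.
One solution (up to scaling) is (1, 3).

u + 3v = 0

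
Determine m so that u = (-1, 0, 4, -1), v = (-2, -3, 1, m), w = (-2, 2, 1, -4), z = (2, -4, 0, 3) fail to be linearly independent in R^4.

m = -31/4

Place the vectors as rows of a 4×4 matrix; dependence ⇔ determinant zero.
Expanding, det = 12*m + 93.
Solving 12*m + 93 = 0 yields m = -31/4.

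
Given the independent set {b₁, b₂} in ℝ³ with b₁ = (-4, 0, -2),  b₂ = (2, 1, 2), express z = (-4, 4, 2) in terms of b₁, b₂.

z = 3b₁ + 4b₂

Write z = c₁b₁ + c₂b₂ and equate components.
The system has the unique solution (c₁, c₂) = (3, 4).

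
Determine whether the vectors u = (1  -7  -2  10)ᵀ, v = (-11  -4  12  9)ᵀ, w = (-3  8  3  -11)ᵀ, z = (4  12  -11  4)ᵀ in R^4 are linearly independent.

Form the 4×4 matrix with these as columns; its determinant is 2636.
A nonzero determinant means the columns are linearly independent.

linearly independent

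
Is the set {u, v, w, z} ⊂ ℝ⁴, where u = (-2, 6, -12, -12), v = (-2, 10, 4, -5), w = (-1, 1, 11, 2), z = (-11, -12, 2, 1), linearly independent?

Place the vectors as rows of a 4×4 matrix and reduce to echelon form.
The reduction yields 4 nonzero rows, so the rank is 4.
Since rank = 4 (the number of vectors), the set is linearly independent.

linearly independent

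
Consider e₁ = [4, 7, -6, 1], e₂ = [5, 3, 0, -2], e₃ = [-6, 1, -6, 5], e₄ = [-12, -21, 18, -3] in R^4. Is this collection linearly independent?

One vector is a scalar multiple of another, so the set is dependent.

linearly dependent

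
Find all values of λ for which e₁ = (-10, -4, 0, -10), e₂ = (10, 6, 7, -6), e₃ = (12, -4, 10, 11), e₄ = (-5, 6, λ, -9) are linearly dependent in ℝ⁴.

λ = -44/7

Place the vectors as rows of a 4×4 matrix; dependence ⇔ determinant zero.
The determinant works out to -1428*λ - 8976.
Setting this to zero gives λ = -44/7.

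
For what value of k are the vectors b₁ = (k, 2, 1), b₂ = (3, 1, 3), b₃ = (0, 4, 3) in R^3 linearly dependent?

k = -2/3

The vectors are dependent exactly when the determinant of the matrix with rows b₁, b₂, b₃ vanishes.
Cofactor expansion gives det = -9*k - 6.
Setting this to zero gives k = -2/3.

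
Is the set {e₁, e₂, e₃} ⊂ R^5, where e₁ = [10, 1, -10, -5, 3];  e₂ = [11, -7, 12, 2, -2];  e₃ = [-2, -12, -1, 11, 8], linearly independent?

linearly independent

Place the vectors as rows of a 3×5 matrix and reduce to echelon form.
The reduction yields 3 nonzero rows, so the rank is 3.
Since rank = 3 (the number of vectors), the set is linearly independent.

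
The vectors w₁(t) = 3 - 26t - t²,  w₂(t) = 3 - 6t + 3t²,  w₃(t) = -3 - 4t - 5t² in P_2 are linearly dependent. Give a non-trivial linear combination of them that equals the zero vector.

Take coordinates with respect to {1, t, t²}.
Set up α₁w₁ + … + α₃w₃ = 0 and solve the homogeneous system.
The free variable yields coefficients (1, -3, -2) (any nonzero multiple also works).

w₁ - 3w₂ - 2w₃ = 0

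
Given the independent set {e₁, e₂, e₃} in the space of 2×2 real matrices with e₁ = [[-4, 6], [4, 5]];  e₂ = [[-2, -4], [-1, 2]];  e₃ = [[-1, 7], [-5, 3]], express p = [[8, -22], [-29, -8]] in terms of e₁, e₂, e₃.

Identify each element with its coordinate vector in ℝ⁴ via {E₁₁, E₁₂, E₂₁, E₂₂}.
Solve the system with e₁, e₂, e₃ as columns and p as the right-hand side.
The system has the unique solution (α₁, α₂, α₃) = (-4, 3, 2).

p = -4e₁ + 3e₂ + 2e₃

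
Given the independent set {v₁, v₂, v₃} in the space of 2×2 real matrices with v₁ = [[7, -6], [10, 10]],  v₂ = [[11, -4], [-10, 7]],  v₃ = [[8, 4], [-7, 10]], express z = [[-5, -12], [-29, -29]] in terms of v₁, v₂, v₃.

Take coordinate vectors relative to {E₁₁, E₁₂, E₂₁, E₂₂}.
Solve the system with v₁, v₂, v₃ as columns and z as the right-hand side.
Row-reducing the augmented matrix gives the unique coefficients (α₁, α₂, α₃) = (-2, 3, -3).

z = -2v₁ + 3v₂ - 3v₃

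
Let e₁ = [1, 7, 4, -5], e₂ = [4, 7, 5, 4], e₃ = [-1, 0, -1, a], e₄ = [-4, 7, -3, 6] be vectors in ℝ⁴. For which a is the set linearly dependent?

a = 1/4

Place the vectors as rows of a 4×4 matrix; dependence ⇔ determinant zero.
Expanding, det = 28 - 112*a.
Setting this to zero gives a = 1/4.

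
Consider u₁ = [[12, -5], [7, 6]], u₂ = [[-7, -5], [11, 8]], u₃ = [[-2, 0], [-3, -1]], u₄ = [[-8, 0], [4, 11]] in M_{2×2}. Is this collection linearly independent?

Write each element as a coordinate vector in ℝ⁴ using {E₁₁, E₁₂, E₂₁, E₂₂}.
Row-reduce the matrix whose columns are u₁, u₂, u₃, u₄.
The reduction yields 4 nonzero rows, so the rank is 4.
Since rank = 4 (the number of vectors), the set is linearly independent.

linearly independent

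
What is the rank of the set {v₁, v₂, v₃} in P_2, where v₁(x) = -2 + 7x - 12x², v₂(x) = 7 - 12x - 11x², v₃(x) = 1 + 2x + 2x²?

rank 3

Represent each element by its coordinate vector in ℝ³.
Row-reduce the 3×3 matrix with these as rows.
There are 3 pivot columns, so rank = 3.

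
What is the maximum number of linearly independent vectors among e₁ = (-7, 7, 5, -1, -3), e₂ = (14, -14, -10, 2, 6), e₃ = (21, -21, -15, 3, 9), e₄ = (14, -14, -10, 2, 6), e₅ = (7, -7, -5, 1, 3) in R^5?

1

Row-reduce the 5×5 matrix with these as rows.
The echelon form has 1 nonzero row, so the rank is 1.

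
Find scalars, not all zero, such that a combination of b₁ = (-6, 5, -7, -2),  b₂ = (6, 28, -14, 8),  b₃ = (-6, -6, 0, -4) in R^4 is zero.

2b₁ - b₂ - 3b₃ = 0

Set up α₁b₁ + … + α₃b₃ = 0 and solve the homogeneous system.
A generator of the null space is (2, -1, -3).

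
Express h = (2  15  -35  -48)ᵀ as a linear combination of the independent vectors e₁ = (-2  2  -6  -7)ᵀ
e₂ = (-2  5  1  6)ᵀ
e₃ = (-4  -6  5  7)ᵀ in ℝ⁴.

h = 4e₁ - e₂ - 2e₃

Solve the system with e₁, e₂, e₃ as columns and h as the right-hand side.
The system has the unique solution (α₁, α₂, α₃) = (4, -1, -2).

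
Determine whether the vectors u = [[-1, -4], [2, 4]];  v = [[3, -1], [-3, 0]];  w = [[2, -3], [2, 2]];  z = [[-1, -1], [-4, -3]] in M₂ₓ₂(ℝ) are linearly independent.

Take coordinates with respect to the standard basis {E₁₁, E₁₂, E₂₁, E₂₂}.
Row-reduce the matrix whose columns are u, v, w, z.
The reduction yields 4 nonzero rows, so the rank is 4.
Since rank = 4 (the number of vectors), the set is linearly independent.

linearly independent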